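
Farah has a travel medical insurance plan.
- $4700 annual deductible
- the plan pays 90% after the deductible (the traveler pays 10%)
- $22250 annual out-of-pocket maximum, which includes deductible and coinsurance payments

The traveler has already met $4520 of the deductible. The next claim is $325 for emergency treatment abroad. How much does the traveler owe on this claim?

$194.50

$4520 of the $4700 deductible is already met, leaving $180.
That leaves $325 − $180 = $145 for coinsurance.
Coinsurance: $145 × 10% = $14.50.
That puts the traveler's cost at $180 + $14.50 = $194.50 before any cap.
Year-to-date out-of-pocket becomes $4520 + $194.50 = $4714.50, still under the $22250 maximum, so no cap applies.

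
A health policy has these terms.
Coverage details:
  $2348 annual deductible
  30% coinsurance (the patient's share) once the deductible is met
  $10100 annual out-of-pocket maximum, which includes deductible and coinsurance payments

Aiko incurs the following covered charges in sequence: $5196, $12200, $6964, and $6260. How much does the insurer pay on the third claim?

$4874.80

Bill 1, $5196: $2348 finishes the deductible; $2848 goes to coinsurance; 30% of $2848 = $854.40. Cost to patient: $3202.40. OOP to date $3202.40. Plan pays $5196 − $3202.40 = $1993.60.
Bill 2, $12200: deductible met; 30% of $12200 = $3660. Cost to patient: $3660. OOP to date $6862.40. Plan pays $12200 − $3660 = $8540.
Bill 3, $6964: deductible already satisfied, so patient's share is 30% × $6964 = $2089.20. Patient pays $2089.20; OOP now $8951.60. Plan pays $6964 − $2089.20 = $4874.80.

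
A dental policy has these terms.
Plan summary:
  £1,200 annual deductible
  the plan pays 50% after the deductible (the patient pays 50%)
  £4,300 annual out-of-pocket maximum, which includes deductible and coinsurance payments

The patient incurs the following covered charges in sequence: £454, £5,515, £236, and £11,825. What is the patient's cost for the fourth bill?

£597.50

#1 (£454): entire amount goes to the deductible. Patient pays £454; OOP now £454.
#2 (£5,515): deductible takes £746, £4,769 remains; coinsurance £4,769 × 50% = £2,384.50. Cost to patient: £3,130.50. OOP to date £3,584.50.
#3 (£236): 50% coinsurance on £236 = £118. Patient owes £118 (running OOP £3,702.50).
#4 (£11,825): deductible met; 50% of £11,825 = £5,912.50. Adding that to £3,702.50 gives £9,615, past the £4,300 cap; patient pays only £4,300 − £3,702.50 = £597.50.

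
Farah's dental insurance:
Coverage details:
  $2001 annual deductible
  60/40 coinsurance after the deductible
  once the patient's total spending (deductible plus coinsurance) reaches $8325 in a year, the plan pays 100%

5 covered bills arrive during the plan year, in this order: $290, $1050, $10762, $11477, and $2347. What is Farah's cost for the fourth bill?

$2283.60

Bill 1, $290: entire amount goes to the deductible. Patient pays $290; OOP now $290.
Bill 2, $1050: fully absorbed by the deductible. Patient pays $1050; OOP now $1340.
Bill 3, $10762: $661 to deductible, leaving $10101; patient's 40% is $4040.40. Patient owes $4701.40 (running OOP $6041.40).
Bill 4, $11477: 40% coinsurance on $11477 = $4590.80. OOP would hit $10632.20 > $8325, so the cap limits the patient to $8325 − $6041.40 = $2283.60.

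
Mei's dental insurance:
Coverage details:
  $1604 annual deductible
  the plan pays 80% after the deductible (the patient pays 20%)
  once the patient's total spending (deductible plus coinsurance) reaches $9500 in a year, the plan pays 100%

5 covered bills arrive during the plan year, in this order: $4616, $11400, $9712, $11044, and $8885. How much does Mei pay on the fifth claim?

$862.40

Claim 1 ($4616): $1604 finishes the deductible; $3012 goes to coinsurance; coinsurance $3012 × 20% = $602.40. Patient owes $2206.40 (running OOP $2206.40).
Claim 2 ($11400): deductible already satisfied, so patient's share is 20% × $11400 = $2280. Cost to patient: $2280. OOP to date $4486.40.
Claim 3 ($9712): deductible met; 20% of $9712 = $1942.40. Cost to patient: $1942.40. OOP to date $6428.80.
Claim 4 ($11044): deductible met; 20% of $11044 = $2208.80. Patient pays $2208.80; OOP now $8637.60.
Claim 5 ($8885): deductible met; 20% of $8885 = $1777. That would push OOP to $10414.60, over the $9500 cap, so patient pays $9500 − $8637.60 = $862.40.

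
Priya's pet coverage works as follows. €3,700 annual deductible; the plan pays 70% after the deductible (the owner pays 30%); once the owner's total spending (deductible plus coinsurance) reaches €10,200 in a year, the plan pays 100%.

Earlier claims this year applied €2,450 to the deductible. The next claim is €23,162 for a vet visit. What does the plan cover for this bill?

€2,450 of the €3,700 deductible is already met, leaving €1,250.
The remaining €21,912 (= €23,162 − €1,250) moves to coinsurance.
Coinsurance: €21,912 × 30% = €6,573.60.
That puts the owner's cost at €1,250 + €6,573.60 = €7,823.60 before any cap.
That would bring total out-of-pocket to €10,273.60, past the €10,200 cap. The owner is capped at €10,200 − €2,450 = €7,750 on this claim.
The plan picks up €23,162 − €7,750 = €15,412.

€15,412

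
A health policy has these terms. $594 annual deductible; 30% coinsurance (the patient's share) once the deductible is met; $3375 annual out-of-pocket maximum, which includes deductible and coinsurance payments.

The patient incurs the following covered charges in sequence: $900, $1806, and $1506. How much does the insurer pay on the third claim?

$1054.20

Claim 1 — $900: deductible takes $594, $306 remains; patient's 30% is $91.80. Patient pays $685.80; OOP now $685.80. Plan pays $900 − $685.80 = $214.20.
Claim 2 — $1806: deductible already satisfied, so patient's share is 30% × $1806 = $541.80. Patient pays $541.80; OOP now $1227.60. Plan pays $1806 − $541.80 = $1264.20.
Claim 3 — $1506: deductible met; 30% of $1506 = $451.80. Patient pays $451.80; OOP now $1679.40. Plan pays $1506 − $451.80 = $1054.20.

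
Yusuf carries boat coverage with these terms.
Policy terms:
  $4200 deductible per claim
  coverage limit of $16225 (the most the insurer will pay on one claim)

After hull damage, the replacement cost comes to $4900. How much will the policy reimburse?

Less the $4200 deductible: $4900 − $4200 = $700.
$700 is within the $16225 limit, so the insurer pays $700.

$700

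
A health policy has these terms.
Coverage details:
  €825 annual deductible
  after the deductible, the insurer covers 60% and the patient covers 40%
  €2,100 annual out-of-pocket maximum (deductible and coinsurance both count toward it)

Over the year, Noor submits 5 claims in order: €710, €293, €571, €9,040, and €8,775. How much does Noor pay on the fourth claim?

Claim 1 (€710): fully absorbed by the deductible. Patient owes €710 (running OOP €710).
Claim 2 (€293): deductible takes €115, €178 remains; 40% of €178 = €71.20. Patient owes €186.20 (running OOP €896.20).
Claim 3 (€571): 40% coinsurance on €571 = €228.40. Patient pays €228.40; OOP now €1,124.60.
Claim 4 (€9,040): deductible already satisfied, so patient's share is 40% × €9,040 = €3,616. Adding that to €1,124.60 gives €4,740.60, past the €2,100 cap; patient pays only €2,100 − €1,124.60 = €975.40.

€975.40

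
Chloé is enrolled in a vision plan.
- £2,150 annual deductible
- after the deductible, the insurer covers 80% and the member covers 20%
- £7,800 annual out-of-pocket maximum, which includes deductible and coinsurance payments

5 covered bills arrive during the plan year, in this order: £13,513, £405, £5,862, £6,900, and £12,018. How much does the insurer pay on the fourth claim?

#1 (£13,513): deductible takes £2,150, £11,363 remains; 20% of £11,363 = £2,272.60. Member owes £4,422.60 (running OOP £4,422.60). Insurer: £13,513 − £4,422.60 = £9,090.40.
#2 (£405): deductible already satisfied, so member's share is 20% × £405 = £81. Cost to member: £81. OOP to date £4,503.60. Plan pays £405 − £81 = £324.
#3 (£5,862): deductible met; 20% of £5,862 = £1,172.40. Member owes £1,172.40 (running OOP £5,676). Insurer: £5,862 − £1,172.40 = £4,689.60.
#4 (£6,900): deductible already satisfied, so member's share is 20% × £6,900 = £1,380. Member pays £1,380; OOP now £7,056. Insurer: £6,900 − £1,380 = £5,520.

£5,520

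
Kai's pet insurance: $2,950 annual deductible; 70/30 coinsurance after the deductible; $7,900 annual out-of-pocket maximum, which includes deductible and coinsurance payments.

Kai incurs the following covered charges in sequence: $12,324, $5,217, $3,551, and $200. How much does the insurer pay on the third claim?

$2,978.30

#1 ($12,324): $2,950 to deductible, leaving $9,374; 30% of $9,374 = $2,812.20. Cost to owner: $5,762.20. OOP to date $5,762.20. Insurer: $12,324 − $5,762.20 = $6,561.80.
#2 ($5,217): deductible already satisfied, so owner's share is 30% × $5,217 = $1,565.10. Owner owes $1,565.10 (running OOP $7,327.30). Insurer: $5,217 − $1,565.10 = $3,651.90.
#3 ($3,551): 30% coinsurance on $3,551 = $1,065.30. Adding that to $7,327.30 gives $8,392.60, past the $7,900 cap; owner pays only $7,900 − $7,327.30 = $572.70. Plan pays $3,551 − $572.70 = $2,978.30.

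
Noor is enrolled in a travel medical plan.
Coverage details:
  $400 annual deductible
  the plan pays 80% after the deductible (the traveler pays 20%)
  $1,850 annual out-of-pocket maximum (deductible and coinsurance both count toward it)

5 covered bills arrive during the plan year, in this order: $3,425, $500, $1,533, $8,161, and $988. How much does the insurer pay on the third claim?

$1,226.40

#1 ($3,425): deductible takes $400, $3,025 remains; traveler's 20% is $605. Traveler pays $1,005; OOP now $1,005. Plan pays $3,425 − $1,005 = $2,420.
#2 ($500): 20% coinsurance on $500 = $100. Traveler pays $100; OOP now $1,105. Plan pays $500 − $100 = $400.
#3 ($1,533): deductible already satisfied, so traveler's share is 20% × $1,533 = $306.60. Traveler owes $306.60 (running OOP $1,411.60). Insurer: $1,533 − $306.60 = $1,226.40.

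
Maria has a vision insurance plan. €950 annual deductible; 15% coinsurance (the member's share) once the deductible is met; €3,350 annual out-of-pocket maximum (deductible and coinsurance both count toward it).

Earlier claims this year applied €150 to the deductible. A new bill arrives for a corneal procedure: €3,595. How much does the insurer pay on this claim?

€150 of the €950 deductible is already met, leaving €800.
That leaves €3,595 − €800 = €2,795 for coinsurance.
Member's 15% share of €2,795 is €419.25.
Member responsibility before any cap: €800 + €419.25 = €1,219.25.
Total out-of-pocket so far would be €150 + €1,219.25 = €1,369.25, below the €3,350 cap — no reduction.
The plan picks up €3,595 − €1,219.25 = €2,375.75.

€2,375.75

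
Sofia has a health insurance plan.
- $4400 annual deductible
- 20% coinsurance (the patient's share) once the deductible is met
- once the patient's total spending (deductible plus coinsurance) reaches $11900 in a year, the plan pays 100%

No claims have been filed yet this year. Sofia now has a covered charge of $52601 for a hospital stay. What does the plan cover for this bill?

Nothing has been paid toward the $4400 deductible, so the first $4400 of this charge is applied there.
After the $4400 deductible portion, $52601 − $4400 = $48201 is subject to coinsurance.
Patient's 20% share of $48201 is $9640.20.
Patient responsibility before any cap: $4400 + $9640.20 = $14040.20.
That would bring total out-of-pocket to $14040.20, past the $11900 cap. The patient is capped at $11900 − $0 = $11900 on this claim.
The insurer covers the remainder: $52601 − $11900 = $40701.

$40701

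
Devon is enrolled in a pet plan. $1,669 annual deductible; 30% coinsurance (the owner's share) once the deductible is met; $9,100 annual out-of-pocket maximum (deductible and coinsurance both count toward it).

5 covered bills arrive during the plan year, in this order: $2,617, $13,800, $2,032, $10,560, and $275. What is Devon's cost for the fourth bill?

$2,397

Bill 1, $2,617: deductible takes $1,669, $948 remains; coinsurance $948 × 30% = $284.40. Owner owes $1,953.40 (running OOP $1,953.40).
Bill 2, $13,800: deductible already satisfied, so owner's share is 30% × $13,800 = $4,140. Owner pays $4,140; OOP now $6,093.40.
Bill 3, $2,032: deductible already satisfied, so owner's share is 30% × $2,032 = $609.60. Owner pays $609.60; OOP now $6,703.
Bill 4, $10,560: 30% coinsurance on $10,560 = $3,168. Adding that to $6,703 gives $9,871, past the $9,100 cap; owner pays only $9,100 − $6,703 = $2,397.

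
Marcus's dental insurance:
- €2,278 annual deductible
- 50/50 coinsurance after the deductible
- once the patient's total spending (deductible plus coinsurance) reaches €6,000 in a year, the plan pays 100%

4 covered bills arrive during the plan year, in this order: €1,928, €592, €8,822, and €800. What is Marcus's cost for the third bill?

Claim 1 (€1,928): entire amount goes to the deductible. Patient pays €1,928; OOP now €1,928.
Claim 2 (€592): deductible takes €350, €242 remains; coinsurance €242 × 50% = €121. Cost to patient: €471. OOP to date €2,399.
Claim 3 (€8,822): deductible met; 50% of €8,822 = €4,411. That would push OOP to €6,810, over the €6,000 cap, so patient pays €6,000 − €2,399 = €3,601.

€3,601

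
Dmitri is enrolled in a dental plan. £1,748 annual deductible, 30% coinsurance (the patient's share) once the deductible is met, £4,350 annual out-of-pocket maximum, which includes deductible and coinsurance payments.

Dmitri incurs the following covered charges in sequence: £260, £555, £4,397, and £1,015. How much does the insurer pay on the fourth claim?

Claim 1 — £260: entire amount goes to the deductible. Patient pays £260; OOP now £260. Insurer: £260 − £260 = £0.
Claim 2 — £555: entire amount goes to the deductible. Cost to patient: £555. OOP to date £815. Plan pays £555 − £555 = £0.
Claim 3 — £4,397: £933 to deductible, leaving £3,464; coinsurance £3,464 × 30% = £1,039.20. Patient owes £1,972.20 (running OOP £2,787.20). Insurer: £4,397 − £1,972.20 = £2,424.80.
Claim 4 — £1,015: 30% coinsurance on £1,015 = £304.50. Patient pays £304.50; OOP now £3,091.70. Insurer: £1,015 − £304.50 = £710.50.

£710.50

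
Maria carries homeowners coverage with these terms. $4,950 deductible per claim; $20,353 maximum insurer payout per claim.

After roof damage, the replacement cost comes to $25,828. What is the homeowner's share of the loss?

$5,475

Less the $4,950 deductible: $25,828 − $4,950 = $20,878.
Since $20,878 > $20,353, the payout is capped at $20,353.
Homeowner's share is the uncovered remainder: $25,828 − $20,353 = $5,475.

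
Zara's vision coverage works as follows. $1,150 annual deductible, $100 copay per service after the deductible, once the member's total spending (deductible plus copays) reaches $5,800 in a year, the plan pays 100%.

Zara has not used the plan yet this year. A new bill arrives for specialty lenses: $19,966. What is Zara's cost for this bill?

$1,250

The full $1,150 deductible is still open; $1,150 of this bill applies to it.
That leaves $19,966 − $1,150 = $18,816 for the copay.
Copay on this service: $100.
So the member owes $1,150 + $100 = $1,250 before any cap.
Year-to-date out-of-pocket becomes $0 + $1,250 = $1,250, still under the $5,800 maximum, so no cap applies.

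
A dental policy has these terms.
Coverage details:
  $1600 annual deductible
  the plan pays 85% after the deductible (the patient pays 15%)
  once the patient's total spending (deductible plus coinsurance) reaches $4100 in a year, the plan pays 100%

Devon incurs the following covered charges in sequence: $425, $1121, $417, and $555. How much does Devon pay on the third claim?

Bill 1, $425: all of it applies to the deductible. Cost to patient: $425. OOP to date $425.
Bill 2, $1121: entire amount goes to the deductible. Patient pays $1121; OOP now $1546.
Bill 3, $417: $54 to deductible, leaving $363; patient's 15% is $54.45. Patient pays $108.45; OOP now $1654.45.

$108.45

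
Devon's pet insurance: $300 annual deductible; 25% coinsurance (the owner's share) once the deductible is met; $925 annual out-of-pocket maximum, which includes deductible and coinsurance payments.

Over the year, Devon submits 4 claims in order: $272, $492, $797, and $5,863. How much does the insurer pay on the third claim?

Bill 1, $272: fully absorbed by the deductible. Owner pays $272; OOP now $272. Plan pays $272 − $272 = $0.
Bill 2, $492: $28 to deductible, leaving $464; coinsurance $464 × 25% = $116. Owner owes $144 (running OOP $416). Plan pays $492 − $144 = $348.
Bill 3, $797: 25% coinsurance on $797 = $199.25. Owner owes $199.25 (running OOP $615.25). Plan pays $797 − $199.25 = $597.75.

$597.75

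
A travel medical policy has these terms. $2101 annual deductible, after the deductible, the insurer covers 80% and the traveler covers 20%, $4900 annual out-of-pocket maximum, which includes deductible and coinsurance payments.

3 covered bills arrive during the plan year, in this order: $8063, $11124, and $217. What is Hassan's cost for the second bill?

$1606.60

#1 ($8063): $2101 finishes the deductible; $5962 goes to coinsurance; 20% of $5962 = $1192.40. Cost to traveler: $3293.40. OOP to date $3293.40.
#2 ($11124): deductible already satisfied, so traveler's share is 20% × $11124 = $2224.80. OOP would hit $5518.20 > $4900, so the cap limits the traveler to $4900 − $3293.40 = $1606.60.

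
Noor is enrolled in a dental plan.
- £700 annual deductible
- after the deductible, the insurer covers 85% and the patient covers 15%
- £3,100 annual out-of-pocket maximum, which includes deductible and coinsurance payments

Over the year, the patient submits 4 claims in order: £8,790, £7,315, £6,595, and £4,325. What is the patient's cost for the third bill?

Bill 1, £8,790: deductible takes £700, £8,090 remains; patient's 15% is £1,213.50. Patient pays £1,913.50; OOP now £1,913.50.
Bill 2, £7,315: 15% coinsurance on £7,315 = £1,097.25. Cost to patient: £1,097.25. OOP to date £3,010.75.
Bill 3, £6,595: deductible met; 15% of £6,595 = £989.25. That would push OOP to £4,000, over the £3,100 cap, so patient pays £3,100 − £3,010.75 = £89.25.

£89.25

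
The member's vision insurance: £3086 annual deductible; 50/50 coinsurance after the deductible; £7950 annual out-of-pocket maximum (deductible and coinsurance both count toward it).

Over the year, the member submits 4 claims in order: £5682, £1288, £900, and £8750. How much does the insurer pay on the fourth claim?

£6278

Bill 1, £5682: deductible takes £3086, £2596 remains; coinsurance £2596 × 50% = £1298. Cost to member: £4384. OOP to date £4384. Plan pays £5682 − £4384 = £1298.
Bill 2, £1288: deductible already satisfied, so member's share is 50% × £1288 = £644. Cost to member: £644. OOP to date £5028. Plan pays £1288 − £644 = £644.
Bill 3, £900: 50% coinsurance on £900 = £450. Member pays £450; OOP now £5478. Insurer: £900 − £450 = £450.
Bill 4, £8750: deductible met; 50% of £8750 = £4375. Adding that to £5478 gives £9853, past the £7950 cap; member pays only £7950 − £5478 = £2472. Insurer: £8750 − £2472 = £6278.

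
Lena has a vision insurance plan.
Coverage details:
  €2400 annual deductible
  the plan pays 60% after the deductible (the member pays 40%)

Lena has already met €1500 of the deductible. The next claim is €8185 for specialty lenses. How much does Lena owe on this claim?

Deductible still to meet: €2400 − €1500 = €900.
After the €900 deductible portion, €8185 − €900 = €7285 is subject to coinsurance.
40% of €7285 = €2914 falls to the member.
Member responsibility: €900 + €2914 = €3814.

€3814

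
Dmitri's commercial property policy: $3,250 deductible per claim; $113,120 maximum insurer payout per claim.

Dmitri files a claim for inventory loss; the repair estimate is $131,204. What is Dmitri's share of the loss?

After the deductible, $131,204 − $3,250 = $127,954 remains.
$127,954 exceeds the $113,120 limit, so the insurer pays the limit: $113,120.
Business's share is the uncovered remainder: $131,204 − $113,120 = $18,084.

$18,084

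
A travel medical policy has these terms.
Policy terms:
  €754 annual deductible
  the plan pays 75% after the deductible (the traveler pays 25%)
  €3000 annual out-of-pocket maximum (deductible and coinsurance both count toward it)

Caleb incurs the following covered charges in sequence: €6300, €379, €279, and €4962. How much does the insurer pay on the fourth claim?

€4267

Bill 1, €6300: €754 to deductible, leaving €5546; traveler's 25% is €1386.50. Traveler owes €2140.50 (running OOP €2140.50). Insurer: €6300 − €2140.50 = €4159.50.
Bill 2, €379: deductible met; 25% of €379 = €94.75. Traveler pays €94.75; OOP now €2235.25. Plan pays €379 − €94.75 = €284.25.
Bill 3, €279: deductible met; 25% of €279 = €69.75. Traveler pays €69.75; OOP now €2305. Insurer: €279 − €69.75 = €209.25.
Bill 4, €4962: deductible already satisfied, so traveler's share is 25% × €4962 = €1240.50. That would push OOP to €3545.50, over the €3000 cap, so traveler pays €3000 − €2305 = €695. Insurer: €4962 − €695 = €4267.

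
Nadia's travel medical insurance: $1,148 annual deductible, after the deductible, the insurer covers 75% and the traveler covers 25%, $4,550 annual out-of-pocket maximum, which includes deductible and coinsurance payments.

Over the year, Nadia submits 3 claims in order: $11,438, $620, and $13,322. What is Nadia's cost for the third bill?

#1 ($11,438): deductible takes $1,148, $10,290 remains; 25% of $10,290 = $2,572.50. Traveler owes $3,720.50 (running OOP $3,720.50).
#2 ($620): deductible already satisfied, so traveler's share is 25% × $620 = $155. Cost to traveler: $155. OOP to date $3,875.50.
#3 ($13,322): deductible met; 25% of $13,322 = $3,330.50. That would push OOP to $7,206, over the $4,550 cap, so traveler pays $4,550 − $3,875.50 = $674.50.

$674.50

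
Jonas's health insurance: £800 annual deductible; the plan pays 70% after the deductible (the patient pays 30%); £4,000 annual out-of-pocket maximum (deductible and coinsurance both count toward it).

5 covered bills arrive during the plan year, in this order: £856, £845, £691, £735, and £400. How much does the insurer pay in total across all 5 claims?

#1 (£856): £800 to deductible, leaving £56; 30% of £56 = £16.80. Cost to patient: £816.80. OOP to date £816.80. Insurer: £856 − £816.80 = £39.20.
#2 (£845): 30% coinsurance on £845 = £253.50. Patient owes £253.50 (running OOP £1,070.30). Plan pays £845 − £253.50 = £591.50.
#3 (£691): deductible already satisfied, so patient's share is 30% × £691 = £207.30. Patient owes £207.30 (running OOP £1,277.60). Insurer: £691 − £207.30 = £483.70.
#4 (£735): deductible already satisfied, so patient's share is 30% × £735 = £220.50. Cost to patient: £220.50. OOP to date £1,498.10. Insurer: £735 − £220.50 = £514.50.
#5 (£400): 30% coinsurance on £400 = £120. Patient owes £120 (running OOP £1,618.10). Insurer: £400 − £120 = £280.
Insurer total = bills − patient's total = £3,527 − £1,618.10 = £1,908.90.

£1,908.90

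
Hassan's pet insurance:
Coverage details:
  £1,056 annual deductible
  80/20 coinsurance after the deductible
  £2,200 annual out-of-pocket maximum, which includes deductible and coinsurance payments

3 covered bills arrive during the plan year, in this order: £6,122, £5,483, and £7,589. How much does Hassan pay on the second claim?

Bill 1, £6,122: £1,056 finishes the deductible; £5,066 goes to coinsurance; coinsurance £5,066 × 20% = £1,013.20. Owner pays £2,069.20; OOP now £2,069.20.
Bill 2, £5,483: 20% coinsurance on £5,483 = £1,096.60. Adding that to £2,069.20 gives £3,165.80, past the £2,200 cap; owner pays only £2,200 − £2,069.20 = £130.80.

£130.80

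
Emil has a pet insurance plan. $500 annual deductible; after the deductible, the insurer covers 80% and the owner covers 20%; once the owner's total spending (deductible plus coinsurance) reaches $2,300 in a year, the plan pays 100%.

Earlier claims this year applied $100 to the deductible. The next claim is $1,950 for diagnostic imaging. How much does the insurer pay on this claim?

$1,240

Remaining deductible: $500 − $100 = $400.
After the $400 deductible portion, $1,950 − $400 = $1,550 is subject to coinsurance.
20% of $1,550 = $310 falls to the owner.
So the owner owes $400 + $310 = $710 before any cap.
Cumulative spending $100 + $710 = $810 stays under the $2,300 maximum.
Insurer pays the balance: $1,950 − $710 = $1,240.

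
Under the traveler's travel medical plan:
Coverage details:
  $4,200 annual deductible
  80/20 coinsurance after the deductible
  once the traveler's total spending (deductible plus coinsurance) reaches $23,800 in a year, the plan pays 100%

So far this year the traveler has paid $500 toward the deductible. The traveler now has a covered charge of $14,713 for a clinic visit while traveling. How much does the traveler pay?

$500 of the $4,200 deductible is already met, leaving $3,700.
After the $3,700 deductible portion, $14,713 − $3,700 = $11,013 is subject to coinsurance.
Coinsurance: $11,013 × 20% = $2,202.60.
That puts the traveler's cost at $3,700 + $2,202.60 = $5,902.60 before any cap.
Year-to-date out-of-pocket becomes $500 + $5,902.60 = $6,402.60, still under the $23,800 maximum, so no cap applies.

$5,902.60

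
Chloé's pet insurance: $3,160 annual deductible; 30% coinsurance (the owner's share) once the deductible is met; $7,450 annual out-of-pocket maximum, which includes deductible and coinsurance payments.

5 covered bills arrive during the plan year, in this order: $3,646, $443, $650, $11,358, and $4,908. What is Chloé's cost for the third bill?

Bill 1, $3,646: deductible takes $3,160, $486 remains; coinsurance $486 × 30% = $145.80. Owner pays $3,305.80; OOP now $3,305.80.
Bill 2, $443: deductible met; 30% of $443 = $132.90. Owner owes $132.90 (running OOP $3,438.70).
Bill 3, $650: deductible met; 30% of $650 = $195. Owner owes $195 (running OOP $3,633.70).

$195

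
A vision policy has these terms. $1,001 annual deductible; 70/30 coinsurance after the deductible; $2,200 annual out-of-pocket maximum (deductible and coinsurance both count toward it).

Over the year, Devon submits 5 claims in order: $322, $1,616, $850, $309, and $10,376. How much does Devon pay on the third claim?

Claim 1 ($322): entire amount goes to the deductible. Member owes $322 (running OOP $322).
Claim 2 ($1,616): $679 to deductible, leaving $937; coinsurance $937 × 30% = $281.10. Member owes $960.10 (running OOP $1,282.10).
Claim 3 ($850): deductible already satisfied, so member's share is 30% × $850 = $255. Member pays $255; OOP now $1,537.10.

$255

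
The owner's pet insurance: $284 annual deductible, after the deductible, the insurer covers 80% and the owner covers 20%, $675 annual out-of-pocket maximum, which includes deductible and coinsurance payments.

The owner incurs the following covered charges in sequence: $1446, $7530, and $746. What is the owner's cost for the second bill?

Claim 1 — $1446: $284 to deductible, leaving $1162; coinsurance $1162 × 20% = $232.40. Cost to owner: $516.40. OOP to date $516.40.
Claim 2 — $7530: deductible met; 20% of $7530 = $1506. OOP would hit $2022.40 > $675, so the cap limits the owner to $675 − $516.40 = $158.60.

$158.60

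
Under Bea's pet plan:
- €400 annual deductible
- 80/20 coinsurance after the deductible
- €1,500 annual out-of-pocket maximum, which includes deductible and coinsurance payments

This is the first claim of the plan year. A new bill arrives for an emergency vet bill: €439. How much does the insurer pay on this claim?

Deductible not yet touched, so the first €400 of the bill goes to the deductible.
The remaining €39 (= €439 − €400) moves to coinsurance.
20% of €39 = €7.80 falls to the owner.
So the owner owes €400 + €7.80 = €407.80 before any cap.
Year-to-date out-of-pocket becomes €0 + €407.80 = €407.80, still under the €1,500 maximum, so no cap applies.
The insurer covers the remainder: €439 − €407.80 = €31.20.

€31.20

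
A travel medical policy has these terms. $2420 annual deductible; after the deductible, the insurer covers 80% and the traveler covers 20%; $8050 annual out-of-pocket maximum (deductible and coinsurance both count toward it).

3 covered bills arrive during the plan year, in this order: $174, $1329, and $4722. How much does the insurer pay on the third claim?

$3044

Claim 1 ($174): all of it applies to the deductible. Cost to traveler: $174. OOP to date $174. Insurer: $174 − $174 = $0.
Claim 2 ($1329): fully absorbed by the deductible. Traveler pays $1329; OOP now $1503. Insurer: $1329 − $1329 = $0.
Claim 3 ($4722): deductible takes $917, $3805 remains; traveler's 20% is $761. Traveler pays $1678; OOP now $3181. Insurer: $4722 − $1678 = $3044.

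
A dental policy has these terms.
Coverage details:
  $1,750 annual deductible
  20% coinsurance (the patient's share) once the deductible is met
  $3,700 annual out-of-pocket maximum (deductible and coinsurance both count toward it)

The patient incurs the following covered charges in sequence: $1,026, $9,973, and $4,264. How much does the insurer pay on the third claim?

$4,163.80

Claim 1 — $1,026: all of it applies to the deductible. Patient pays $1,026; OOP now $1,026. Plan pays $1,026 − $1,026 = $0.
Claim 2 — $9,973: deductible takes $724, $9,249 remains; coinsurance $9,249 × 20% = $1,849.80. Patient pays $2,573.80; OOP now $3,599.80. Insurer: $9,973 − $2,573.80 = $7,399.20.
Claim 3 — $4,264: 20% coinsurance on $4,264 = $852.80. Adding that to $3,599.80 gives $4,452.60, past the $3,700 cap; patient pays only $3,700 − $3,599.80 = $100.20. Plan pays $4,264 − $100.20 = $4,163.80.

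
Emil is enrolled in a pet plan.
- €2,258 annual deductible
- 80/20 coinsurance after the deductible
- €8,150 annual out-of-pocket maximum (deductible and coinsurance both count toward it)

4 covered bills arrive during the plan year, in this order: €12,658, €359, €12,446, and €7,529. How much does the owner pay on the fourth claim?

#1 (€12,658): €2,258 to deductible, leaving €10,400; coinsurance €10,400 × 20% = €2,080. Cost to owner: €4,338. OOP to date €4,338.
#2 (€359): deductible already satisfied, so owner's share is 20% × €359 = €71.80. Owner owes €71.80 (running OOP €4,409.80).
#3 (€12,446): 20% coinsurance on €12,446 = €2,489.20. Cost to owner: €2,489.20. OOP to date €6,899.
#4 (€7,529): 20% coinsurance on €7,529 = €1,505.80. Adding that to €6,899 gives €8,404.80, past the €8,150 cap; owner pays only €8,150 − €6,899 = €1,251.

€1,251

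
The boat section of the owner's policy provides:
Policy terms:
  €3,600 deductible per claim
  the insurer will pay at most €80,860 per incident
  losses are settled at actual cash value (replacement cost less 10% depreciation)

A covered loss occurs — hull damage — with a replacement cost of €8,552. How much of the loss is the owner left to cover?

At 10% depreciation, ACV = €8,552 − €855.20 = €7,696.80.
After the deductible, €7,696.80 − €3,600 = €4,096.80 remains.
€4,096.80 is within the €80,860 limit, so the insurer pays €4,096.80.
Owner's share is the uncovered remainder: €8,552 − €4,096.80 = €4,455.20.

€4,455.20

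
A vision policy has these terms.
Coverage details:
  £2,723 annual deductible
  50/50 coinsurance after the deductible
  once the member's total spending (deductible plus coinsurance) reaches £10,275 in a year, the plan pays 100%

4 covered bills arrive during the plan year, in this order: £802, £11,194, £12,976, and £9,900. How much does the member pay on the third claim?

Claim 1 — £802: entire amount goes to the deductible. Member pays £802; OOP now £802.
Claim 2 — £11,194: £1,921 to deductible, leaving £9,273; 50% of £9,273 = £4,636.50. Member pays £6,557.50; OOP now £7,359.50.
Claim 3 — £12,976: deductible met; 50% of £12,976 = £6,488. Adding that to £7,359.50 gives £13,847.50, past the £10,275 cap; member pays only £10,275 − £7,359.50 = £2,915.50.

£2,915.50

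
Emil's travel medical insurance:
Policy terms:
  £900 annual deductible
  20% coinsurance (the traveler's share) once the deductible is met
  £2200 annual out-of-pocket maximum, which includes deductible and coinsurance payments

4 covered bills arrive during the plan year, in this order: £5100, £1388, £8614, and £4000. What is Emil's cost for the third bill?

Claim 1 — £5100: £900 to deductible, leaving £4200; 20% of £4200 = £840. Traveler owes £1740 (running OOP £1740).
Claim 2 — £1388: deductible met; 20% of £1388 = £277.60. Cost to traveler: £277.60. OOP to date £2017.60.
Claim 3 — £8614: 20% coinsurance on £8614 = £1722.80. That would push OOP to £3740.40, over the £2200 cap, so traveler pays £2200 − £2017.60 = £182.40.

£182.40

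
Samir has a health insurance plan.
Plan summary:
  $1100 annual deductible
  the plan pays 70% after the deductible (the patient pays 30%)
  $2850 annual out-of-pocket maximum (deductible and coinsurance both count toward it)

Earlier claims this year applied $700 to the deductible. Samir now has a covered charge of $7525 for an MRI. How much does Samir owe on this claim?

Remaining deductible: $1100 − $700 = $400.
That leaves $7525 − $400 = $7125 for coinsurance.
Patient's 30% share of $7125 is $2137.50.
So the patient owes $400 + $2137.50 = $2537.50 before any cap.
That would bring total out-of-pocket to $3237.50, past the $2850 cap. The patient is capped at $2850 − $700 = $2150 on this claim.

$2150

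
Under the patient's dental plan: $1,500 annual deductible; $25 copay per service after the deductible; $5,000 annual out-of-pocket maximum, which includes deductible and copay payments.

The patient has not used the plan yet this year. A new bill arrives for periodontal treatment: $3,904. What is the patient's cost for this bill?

The full $1,500 deductible is still open; $1,500 of this bill applies to it.
After the $1,500 deductible portion, $3,904 − $1,500 = $2,404 is subject to the copay.
Copay on this service: $25.
Patient responsibility before any cap: $1,500 + $25 = $1,525.
Cumulative spending $0 + $1,525 = $1,525 stays under the $5,000 maximum.

$1,525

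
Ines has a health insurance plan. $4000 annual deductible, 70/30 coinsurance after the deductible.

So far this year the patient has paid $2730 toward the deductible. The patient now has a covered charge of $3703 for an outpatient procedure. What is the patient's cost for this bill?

Remaining deductible: $4000 − $2730 = $1270.
After the $1270 deductible portion, $3703 − $1270 = $2433 is subject to coinsurance.
Coinsurance: $2433 × 30% = $729.90.
So the patient owes $1270 + $729.90 = $1999.90.

$1999.90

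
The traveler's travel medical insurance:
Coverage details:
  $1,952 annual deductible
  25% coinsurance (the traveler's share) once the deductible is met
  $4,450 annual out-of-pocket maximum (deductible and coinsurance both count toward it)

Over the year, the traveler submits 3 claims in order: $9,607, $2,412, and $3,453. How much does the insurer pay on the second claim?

$1,827.75

Claim 1 ($9,607): $1,952 to deductible, leaving $7,655; 25% of $7,655 = $1,913.75. Traveler owes $3,865.75 (running OOP $3,865.75). Plan pays $9,607 − $3,865.75 = $5,741.25.
Claim 2 ($2,412): deductible met; 25% of $2,412 = $603. That would push OOP to $4,468.75, over the $4,450 cap, so traveler pays $4,450 − $3,865.75 = $584.25. Insurer: $2,412 − $584.25 = $1,827.75.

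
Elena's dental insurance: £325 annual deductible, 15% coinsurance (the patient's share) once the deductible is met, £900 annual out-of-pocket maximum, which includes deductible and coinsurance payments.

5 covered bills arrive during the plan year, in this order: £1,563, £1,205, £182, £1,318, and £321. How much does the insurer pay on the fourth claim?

£1,136.75

Claim 1 (£1,563): £325 finishes the deductible; £1,238 goes to coinsurance; coinsurance £1,238 × 15% = £185.70. Patient pays £510.70; OOP now £510.70. Plan pays £1,563 − £510.70 = £1,052.30.
Claim 2 (£1,205): 15% coinsurance on £1,205 = £180.75. Cost to patient: £180.75. OOP to date £691.45. Insurer: £1,205 − £180.75 = £1,024.25.
Claim 3 (£182): deductible already satisfied, so patient's share is 15% × £182 = £27.30. Patient owes £27.30 (running OOP £718.75). Plan pays £182 − £27.30 = £154.70.
Claim 4 (£1,318): deductible met; 15% of £1,318 = £197.70. Adding that to £718.75 gives £916.45, past the £900 cap; patient pays only £900 − £718.75 = £181.25. Plan pays £1,318 − £181.25 = £1,136.75.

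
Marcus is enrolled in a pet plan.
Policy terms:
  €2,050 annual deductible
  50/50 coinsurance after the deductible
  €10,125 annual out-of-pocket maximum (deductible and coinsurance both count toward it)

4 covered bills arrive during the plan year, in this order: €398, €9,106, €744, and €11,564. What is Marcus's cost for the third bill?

€372

Claim 1 (€398): entire amount goes to the deductible. Owner pays €398; OOP now €398.
Claim 2 (€9,106): deductible takes €1,652, €7,454 remains; coinsurance €7,454 × 50% = €3,727. Cost to owner: €5,379. OOP to date €5,777.
Claim 3 (€744): 50% coinsurance on €744 = €372. Owner owes €372 (running OOP €6,149).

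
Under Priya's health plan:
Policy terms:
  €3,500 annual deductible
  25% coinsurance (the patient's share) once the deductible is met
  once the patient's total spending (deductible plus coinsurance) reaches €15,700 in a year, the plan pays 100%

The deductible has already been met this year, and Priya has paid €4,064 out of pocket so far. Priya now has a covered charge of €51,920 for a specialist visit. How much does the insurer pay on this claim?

€40,284

With the deductible met, the entire €51,920 is subject to coinsurance.
25% of €51,920 = €12,980 falls to the patient.
That would bring total out-of-pocket to €17,044, past the €15,700 cap. The patient is capped at €15,700 − €4,064 = €11,636 on this claim.
The plan picks up €51,920 − €11,636 = €40,284.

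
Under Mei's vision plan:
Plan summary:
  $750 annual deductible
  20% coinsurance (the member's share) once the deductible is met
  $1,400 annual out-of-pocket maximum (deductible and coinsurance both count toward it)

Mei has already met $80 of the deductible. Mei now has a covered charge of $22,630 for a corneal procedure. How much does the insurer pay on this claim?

$21,310

$80 of the $750 deductible is already met, leaving $670.
The remaining $21,960 (= $22,630 − $670) moves to coinsurance.
20% of $21,960 = $4,392 falls to the member.
Member responsibility before any cap: $670 + $4,392 = $5,062.
That would bring total out-of-pocket to $5,142, past the $1,400 cap. The member is capped at $1,400 − $80 = $1,320 on this claim.
Insurer pays the balance: $22,630 − $1,320 = $21,310.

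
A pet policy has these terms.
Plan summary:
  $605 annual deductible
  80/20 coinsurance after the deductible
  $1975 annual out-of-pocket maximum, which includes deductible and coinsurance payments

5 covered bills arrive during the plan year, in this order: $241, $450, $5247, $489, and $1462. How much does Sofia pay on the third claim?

$1049.40

#1 ($241): entire amount goes to the deductible. Cost to owner: $241. OOP to date $241.
#2 ($450): $364 finishes the deductible; $86 goes to coinsurance; owner's 20% is $17.20. Owner owes $381.20 (running OOP $622.20).
#3 ($5247): 20% coinsurance on $5247 = $1049.40. Owner pays $1049.40; OOP now $1671.60.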